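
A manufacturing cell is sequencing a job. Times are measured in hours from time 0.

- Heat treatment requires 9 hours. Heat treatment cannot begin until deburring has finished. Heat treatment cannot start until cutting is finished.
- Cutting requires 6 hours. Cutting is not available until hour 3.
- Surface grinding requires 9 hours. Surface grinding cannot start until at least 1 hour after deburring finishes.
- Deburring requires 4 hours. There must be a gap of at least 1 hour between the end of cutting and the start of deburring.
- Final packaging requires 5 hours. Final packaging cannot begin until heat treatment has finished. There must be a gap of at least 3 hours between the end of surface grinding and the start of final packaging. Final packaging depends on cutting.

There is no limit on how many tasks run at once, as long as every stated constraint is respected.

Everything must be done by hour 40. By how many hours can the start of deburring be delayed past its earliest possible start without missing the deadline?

After its own release at hour 3, cutting can start at hour 3 and finishes at hour 9.
Deburring cannot begin until cutting (finishes hour 9, plus 1-hour gap → hour 10). It runs from hour 10 to 10 + 4 = hour 14.

Working backward from the deadline:
Final packaging must finish by hour 40; it takes 5 hours, so it must start by 40 − 5 = hour 35.
Heat treatment must finish before final packaging (must start by hour 35). With a 9-hour duration, heat treatment must start by 35 − 9 = hour 26.
Since final packaging (must start by hour 35, minus 3-hour gap → hour 32) depends on it, surface grinding must finish by hour 32. Backing off its 9-hour duration gives a latest start of hour 23.
For deburring: heat treatment (must start by hour 26); surface grinding (must start by hour 23, minus 1-hour gap → hour 22). The most restrictive is hour 22; with a 4-hour duration, deburring must start by hour 18.
So deburring can start as early as hour 10 and as late as hour 18, giving 18 − 10 = 8 hours of slack.

8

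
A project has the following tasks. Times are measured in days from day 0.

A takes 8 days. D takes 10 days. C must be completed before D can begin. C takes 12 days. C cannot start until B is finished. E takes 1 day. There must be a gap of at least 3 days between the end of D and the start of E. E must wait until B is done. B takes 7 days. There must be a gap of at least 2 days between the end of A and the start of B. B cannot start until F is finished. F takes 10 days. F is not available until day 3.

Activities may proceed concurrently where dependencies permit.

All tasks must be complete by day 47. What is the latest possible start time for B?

Nothing follows E; the deadline of day 47 is its only limit. It must start by 47 − 1 = day 46.
D has to be done before E (must start by day 46, minus 3-day gap → day 43). That means finishing by day 43, i.e. starting by 43 − 10 = day 33.
C feeds into D (must start by day 33); so C must finish by day 33 and therefore start by day 21.
B has several dependents: C (must start by day 21); E (must start by day 46). The earliest of those limits is day 21, so B must start by 21 − 7 = day 14.

14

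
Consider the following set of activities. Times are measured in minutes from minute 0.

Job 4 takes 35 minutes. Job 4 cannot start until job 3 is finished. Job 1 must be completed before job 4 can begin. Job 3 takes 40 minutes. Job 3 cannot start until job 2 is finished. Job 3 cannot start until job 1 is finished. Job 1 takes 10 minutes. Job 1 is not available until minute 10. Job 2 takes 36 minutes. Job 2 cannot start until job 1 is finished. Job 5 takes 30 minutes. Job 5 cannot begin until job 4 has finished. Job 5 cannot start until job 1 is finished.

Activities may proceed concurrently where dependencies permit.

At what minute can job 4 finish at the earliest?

Job 1 cannot begin until its own release at minute 10. It runs from minute 10 to 10 + 10 = minute 20.
Job 2 cannot begin until job 1 (finishes minute 20). It runs from minute 20 to 20 + 36 = minute 56.
Job 3 cannot start until job 2 (finishes minute 56); job 1 (finishes minute 20). The controlling bound is minute 56, so job 3 finishes at 56 + 40 = minute 96.
Job 4 cannot start until job 3 (finishes minute 96); job 1 (finishes minute 20). The controlling bound is minute 96, so job 4 finishes at 96 + 35 = minute 131.

131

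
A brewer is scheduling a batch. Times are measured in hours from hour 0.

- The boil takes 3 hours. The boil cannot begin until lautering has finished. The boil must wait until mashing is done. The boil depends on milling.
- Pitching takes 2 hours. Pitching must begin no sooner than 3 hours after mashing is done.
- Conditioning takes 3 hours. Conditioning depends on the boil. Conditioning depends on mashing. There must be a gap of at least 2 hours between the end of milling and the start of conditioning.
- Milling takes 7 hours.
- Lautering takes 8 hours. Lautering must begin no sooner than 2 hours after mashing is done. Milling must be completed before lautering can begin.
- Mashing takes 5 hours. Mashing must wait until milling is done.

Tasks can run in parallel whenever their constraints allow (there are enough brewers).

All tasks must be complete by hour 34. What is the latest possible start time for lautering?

Conditioning must finish by hour 34; it takes 3 hours, so it must start by 34 − 3 = hour 31.
The boil has to be done before conditioning (must start by hour 31). That means finishing by hour 31, i.e. starting by 31 − 3 = hour 28.
Since the boil (must start by hour 28) depends on it, lautering must finish by hour 28. Backing off its 8-hour duration gives a latest start of hour 20.

20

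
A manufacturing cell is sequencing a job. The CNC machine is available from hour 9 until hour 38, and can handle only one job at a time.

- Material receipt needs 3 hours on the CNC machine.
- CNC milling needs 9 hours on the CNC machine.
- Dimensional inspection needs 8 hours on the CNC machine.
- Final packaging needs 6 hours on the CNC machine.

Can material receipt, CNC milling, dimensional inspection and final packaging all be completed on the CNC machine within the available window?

The CNC machine window is 38 − 9 = 29 hours.
Running back to back, the jobs need 3 + 9 + 8 + 6 = 26 hours on the CNC machine.
Since 26 ≤ 29, they fit within the window.

Yes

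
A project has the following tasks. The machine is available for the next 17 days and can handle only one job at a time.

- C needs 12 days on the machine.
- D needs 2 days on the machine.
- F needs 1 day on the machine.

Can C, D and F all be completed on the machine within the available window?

Running back to back, the jobs need 12 + 2 + 1 = 15 days on the machine.
Since 15 ≤ 17, they fit within the window.

Yes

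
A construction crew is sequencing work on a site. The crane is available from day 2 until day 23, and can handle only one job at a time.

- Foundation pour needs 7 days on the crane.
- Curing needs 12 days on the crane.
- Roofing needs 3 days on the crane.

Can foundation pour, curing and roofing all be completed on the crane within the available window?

No

The crane window is 23 − 2 = 21 days.
Running back to back, the jobs need 7 + 12 + 3 = 22 days on the crane.
Since 22 > 21, they cannot all fit.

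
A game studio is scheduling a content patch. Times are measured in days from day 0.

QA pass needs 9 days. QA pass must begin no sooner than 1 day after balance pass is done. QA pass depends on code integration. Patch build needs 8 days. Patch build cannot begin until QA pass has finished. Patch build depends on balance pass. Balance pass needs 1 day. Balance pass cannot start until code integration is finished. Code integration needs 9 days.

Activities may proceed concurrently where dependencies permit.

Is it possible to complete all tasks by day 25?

No

Nothing blocks code integration, so it runs from day 0 to day 9.
After code integration (finishes day 9), balance pass can start at day 9 and finishes at day 10.
For QA pass: balance pass (finishes day 10, plus 1-day gap → day 11); code integration (finishes day 9). Taking the maximum gives a start of day 11, and it finishes at 11 + 9 = day 20.
Patch build needs all of QA pass (finishes day 20); balance pass (finishes day 10). That puts its earliest start at day 20; it finishes at 20 + 8 = day 28.
The earliest everything can be done is day 28, which is after the deadline of 25, so it is not possible.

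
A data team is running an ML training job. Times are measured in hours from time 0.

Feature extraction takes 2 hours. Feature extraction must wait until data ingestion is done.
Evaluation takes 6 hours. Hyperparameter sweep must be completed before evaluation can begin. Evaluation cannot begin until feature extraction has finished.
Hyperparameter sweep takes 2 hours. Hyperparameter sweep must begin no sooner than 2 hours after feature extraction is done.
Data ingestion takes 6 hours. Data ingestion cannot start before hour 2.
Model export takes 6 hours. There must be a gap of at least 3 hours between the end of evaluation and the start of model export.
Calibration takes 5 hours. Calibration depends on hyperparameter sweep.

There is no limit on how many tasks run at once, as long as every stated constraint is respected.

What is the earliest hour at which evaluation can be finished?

After its own release at hour 2, data ingestion can start at hour 2 and finishes at hour 8.
Feature extraction waits on data ingestion (finishes hour 8), so it starts at hour 8 and finishes at 8 + 2 = hour 10.
Hyperparameter sweep cannot begin until feature extraction (finishes hour 10, plus 2-hour gap → hour 12). It runs from hour 12 to 12 + 2 = hour 14.
Evaluation needs all of hyperparameter sweep (finishes hour 14); feature extraction (finishes hour 10). That puts its earliest start at hour 14; it finishes at 14 + 6 = hour 20.

20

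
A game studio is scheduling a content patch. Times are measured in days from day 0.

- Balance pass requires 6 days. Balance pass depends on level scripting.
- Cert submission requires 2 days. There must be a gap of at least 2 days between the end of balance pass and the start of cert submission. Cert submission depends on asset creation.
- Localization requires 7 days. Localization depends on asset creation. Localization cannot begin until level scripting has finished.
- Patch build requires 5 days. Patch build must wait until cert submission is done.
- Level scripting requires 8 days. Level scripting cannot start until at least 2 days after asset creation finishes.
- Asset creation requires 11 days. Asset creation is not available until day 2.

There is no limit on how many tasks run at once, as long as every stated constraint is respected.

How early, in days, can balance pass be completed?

29

After its own release at day 2, asset creation can start at day 2 and finishes at day 13.
After asset creation (finishes day 13, plus 2-day gap → day 15), level scripting can start at day 15 and finishes at day 23.
Balance pass waits on level scripting (finishes day 23), so it starts at day 23 and finishes at 23 + 6 = day 29.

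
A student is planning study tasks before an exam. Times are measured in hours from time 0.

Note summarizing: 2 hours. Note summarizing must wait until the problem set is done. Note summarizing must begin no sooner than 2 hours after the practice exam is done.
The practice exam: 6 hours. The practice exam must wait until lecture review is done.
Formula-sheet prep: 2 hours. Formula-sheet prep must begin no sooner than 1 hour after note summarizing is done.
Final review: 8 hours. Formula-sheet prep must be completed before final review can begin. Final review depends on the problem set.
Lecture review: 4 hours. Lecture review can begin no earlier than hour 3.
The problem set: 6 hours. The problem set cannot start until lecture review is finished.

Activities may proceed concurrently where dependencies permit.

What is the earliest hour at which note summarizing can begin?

After its own release at hour 3, lecture review can start at hour 3 and finishes at hour 7.
After lecture review (finishes hour 7), the practice exam can start at hour 7 and finishes at hour 13.
After lecture review (finishes hour 7), the problem set can start at hour 7 and finishes at hour 13.
Note summarizing waits on the problem set (finishes hour 13); the practice exam (finishes hour 13, plus 2-hour gap → hour 15). The latest of these is hour 15, which is the earliest note summarizing can start.

15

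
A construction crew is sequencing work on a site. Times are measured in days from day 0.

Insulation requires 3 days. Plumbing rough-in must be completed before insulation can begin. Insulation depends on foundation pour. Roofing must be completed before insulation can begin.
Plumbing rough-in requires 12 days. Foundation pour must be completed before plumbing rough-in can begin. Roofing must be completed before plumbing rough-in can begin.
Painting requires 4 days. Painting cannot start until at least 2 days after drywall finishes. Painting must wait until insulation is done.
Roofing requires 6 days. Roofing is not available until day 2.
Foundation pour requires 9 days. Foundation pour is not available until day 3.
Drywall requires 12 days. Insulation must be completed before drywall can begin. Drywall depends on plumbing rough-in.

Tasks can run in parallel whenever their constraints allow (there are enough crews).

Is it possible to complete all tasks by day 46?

Roofing waits on its own release at day 2, so it starts at day 2 and finishes at 2 + 6 = day 8.
Foundation pour waits on its own release at day 3, so it starts at day 3 and finishes at 3 + 9 = day 12.
For plumbing rough-in: foundation pour (finishes day 12); roofing (finishes day 8). Taking the maximum gives a start of day 12, and it finishes at 12 + 12 = day 24.
Insulation has to wait for plumbing rough-in (finishes day 24); foundation pour (finishes day 12); roofing (finishes day 8). The latest of these is day 24, so insulation runs day 24 to 24 + 3 = day 27.
Drywall has to wait for insulation (finishes day 27); plumbing rough-in (finishes day 24). The latest of these is day 27, so drywall runs day 27 to 27 + 12 = day 39.
Painting has to wait for drywall (finishes day 39, plus 2-day gap → day 41); insulation (finishes day 27). The latest of these is day 41, so painting runs day 41 to 41 + 4 = day 45.
Every task is finished by day 45, which is no later than the deadline of 46, so the schedule is feasible.

Yes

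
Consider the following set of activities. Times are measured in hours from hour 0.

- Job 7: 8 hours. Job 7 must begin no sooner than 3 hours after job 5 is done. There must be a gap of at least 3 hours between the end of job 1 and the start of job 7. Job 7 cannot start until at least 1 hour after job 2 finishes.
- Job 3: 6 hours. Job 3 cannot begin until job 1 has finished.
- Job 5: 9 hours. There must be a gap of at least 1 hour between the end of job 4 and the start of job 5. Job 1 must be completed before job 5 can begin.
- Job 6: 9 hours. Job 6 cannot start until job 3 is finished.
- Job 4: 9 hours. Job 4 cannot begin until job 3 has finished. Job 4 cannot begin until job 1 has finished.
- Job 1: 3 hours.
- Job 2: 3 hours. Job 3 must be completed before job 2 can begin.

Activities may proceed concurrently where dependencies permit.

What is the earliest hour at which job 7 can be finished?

Job 1 has no prerequisites, so it starts at hour 0 and finishes at hour 3.
Job 3 waits on job 1 (finishes hour 3), so it starts at hour 3 and finishes at 3 + 6 = hour 9.
Job 4 cannot start until job 3 (finishes hour 9); job 1 (finishes hour 3). The controlling bound is hour 9, so job 4 finishes at 9 + 9 = hour 18.
Job 5 has to wait for job 4 (finishes hour 18, plus 1-hour gap → hour 19); job 1 (finishes hour 3). The latest of these is hour 19, so job 5 runs hour 19 to 19 + 9 = hour 28.
Job 2 cannot begin until job 3 (finishes hour 9). It runs from hour 9 to 9 + 3 = hour 12.
For job 7: job 5 (finishes hour 28, plus 3-hour gap → hour 31); job 1 (finishes hour 3, plus 3-hour gap → hour 6); job 2 (finishes hour 12, plus 1-hour gap → hour 13). Taking the maximum gives a start of hour 31, and it finishes at 31 + 8 = hour 39.

39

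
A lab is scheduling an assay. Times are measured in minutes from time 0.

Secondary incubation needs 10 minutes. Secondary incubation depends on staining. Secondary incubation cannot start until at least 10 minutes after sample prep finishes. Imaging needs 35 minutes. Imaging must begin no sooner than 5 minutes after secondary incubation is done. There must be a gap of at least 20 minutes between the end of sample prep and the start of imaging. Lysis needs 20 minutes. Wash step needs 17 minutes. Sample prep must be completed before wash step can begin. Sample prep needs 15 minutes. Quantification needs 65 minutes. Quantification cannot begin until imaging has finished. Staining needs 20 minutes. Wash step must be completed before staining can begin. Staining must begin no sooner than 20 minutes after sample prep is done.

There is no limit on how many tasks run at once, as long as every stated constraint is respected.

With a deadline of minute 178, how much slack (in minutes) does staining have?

Nothing blocks sample prep, so it runs from minute 0 to minute 15.
Wash step cannot begin until sample prep (finishes minute 15). It runs from minute 15 to 15 + 17 = minute 32.
Staining has to wait for wash step (finishes minute 32); sample prep (finishes minute 15, plus 20-minute gap → minute 35). The latest of these is minute 35, so staining runs minute 35 to 35 + 20 = minute 55.

Working backward from the deadline:
To finish by minute 178, quantification (duration 65) must start no later than minute 113.
Since quantification (must start by minute 113) depends on it, imaging must finish by minute 113. Backing off its 35-minute duration gives a latest start of minute 78.
Since imaging (must start by minute 78, minus 5-minute gap → minute 73) depends on it, secondary incubation must finish by minute 73. Backing off its 10-minute duration gives a latest start of minute 63.
Since secondary incubation (must start by minute 63) depends on it, staining must finish by minute 63. Backing off its 20-minute duration gives a latest start of minute 43.
So staining can start as early as minute 35 and as late as minute 43, giving 43 − 35 = 8 minutes of slack.

8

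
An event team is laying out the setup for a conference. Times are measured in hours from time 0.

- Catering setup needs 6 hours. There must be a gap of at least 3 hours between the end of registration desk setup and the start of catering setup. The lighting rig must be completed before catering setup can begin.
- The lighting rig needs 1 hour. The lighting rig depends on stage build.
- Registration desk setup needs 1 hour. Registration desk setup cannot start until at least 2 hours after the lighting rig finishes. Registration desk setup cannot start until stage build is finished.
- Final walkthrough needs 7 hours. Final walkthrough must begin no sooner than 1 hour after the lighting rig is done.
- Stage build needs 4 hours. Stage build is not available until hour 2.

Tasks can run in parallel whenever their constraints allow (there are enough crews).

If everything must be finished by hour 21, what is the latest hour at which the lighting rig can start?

8

Catering setup must finish by hour 21; it takes 6 hours, so it must start by 21 − 6 = hour 15.
Since catering setup (must start by hour 15, minus 3-hour gap → hour 12) depends on it, registration desk setup must finish by hour 12. Backing off its 1-hour duration gives a latest start of hour 11.
To finish by hour 21, final walkthrough (duration 7) must start no later than hour 14.
The lighting rig feeds registration desk setup (must start by hour 11, minus 2-hour gap → hour 9); catering setup (must start by hour 15); final walkthrough (must start by hour 14, minus 1-hour gap → hour 13). Taking the minimum, the lighting rig must finish by hour 9 and start by 9 − 1 = hour 8.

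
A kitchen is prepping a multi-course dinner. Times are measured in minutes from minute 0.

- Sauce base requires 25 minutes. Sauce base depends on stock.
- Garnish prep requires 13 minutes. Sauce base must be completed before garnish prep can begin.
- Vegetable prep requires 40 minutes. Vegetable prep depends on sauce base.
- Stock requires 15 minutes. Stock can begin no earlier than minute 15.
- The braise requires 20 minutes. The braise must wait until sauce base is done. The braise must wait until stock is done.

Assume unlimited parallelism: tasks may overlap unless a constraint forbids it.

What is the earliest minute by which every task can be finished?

95

Stock waits on its own release at minute 15, so it starts at minute 15 and finishes at 15 + 15 = minute 30.
Sauce base waits on stock (finishes minute 30), so it starts at minute 30 and finishes at 30 + 25 = minute 55.
Garnish prep cannot begin until sauce base (finishes minute 55). It runs from minute 55 to 55 + 13 = minute 68.
After sauce base (finishes minute 55), vegetable prep can start at minute 55 and finishes at minute 95.
For the braise: sauce base (finishes minute 55); stock (finishes minute 30). Taking the maximum gives a start of minute 55, and it finishes at 55 + 20 = minute 75.
All tasks are finished once the last one completes. Finish times: Stock at 30, Sauce base at 55, The braise at 75, Vegetable prep at 95, Garnish prep at 68. The latest is minute 95.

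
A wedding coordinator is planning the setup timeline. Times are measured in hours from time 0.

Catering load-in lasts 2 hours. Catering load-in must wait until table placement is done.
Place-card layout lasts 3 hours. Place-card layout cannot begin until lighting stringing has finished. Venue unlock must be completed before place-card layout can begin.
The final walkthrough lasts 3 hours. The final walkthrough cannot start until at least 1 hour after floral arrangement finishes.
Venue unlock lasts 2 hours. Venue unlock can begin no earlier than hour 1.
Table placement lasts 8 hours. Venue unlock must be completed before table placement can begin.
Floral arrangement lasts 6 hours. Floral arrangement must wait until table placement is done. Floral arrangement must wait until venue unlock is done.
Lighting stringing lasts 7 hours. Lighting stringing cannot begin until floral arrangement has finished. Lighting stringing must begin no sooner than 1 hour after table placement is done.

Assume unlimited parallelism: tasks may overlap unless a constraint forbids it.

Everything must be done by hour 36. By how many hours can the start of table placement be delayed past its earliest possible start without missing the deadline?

Venue unlock waits on its own release at hour 1, so it starts at hour 1 and finishes at 1 + 2 = hour 3.
After venue unlock (finishes hour 3), table placement can start at hour 3 and finishes at hour 11.

Working backward from the deadline:
Place-card layout has no dependents, so it just needs to finish by hour 36. Starting by 36 − 3 = hour 33 achieves that.
Lighting stringing feeds into place-card layout (must start by hour 33); so lighting stringing must finish by hour 33 and therefore start by hour 26.
The final walkthrough must finish by hour 36; it takes 3 hours, so it must start by 36 − 3 = hour 33.
Floral arrangement feeds lighting stringing (must start by hour 26); the final walkthrough (must start by hour 33, minus 1-hour gap → hour 32). Taking the minimum, floral arrangement must finish by hour 26 and start by 26 − 6 = hour 20.
Nothing follows catering load-in; the deadline of hour 36 is its only limit. It must start by 36 − 2 = hour 34.
Table placement must finish in time for floral arrangement (must start by hour 20); lighting stringing (must start by hour 26, minus 1-hour gap → hour 25); catering load-in (must start by hour 34). The tightest is hour 20, so table placement must start by 20 − 8 = hour 12.
So table placement can start as early as hour 3 and as late as hour 12, giving 12 − 3 = 9 hours of slack.

9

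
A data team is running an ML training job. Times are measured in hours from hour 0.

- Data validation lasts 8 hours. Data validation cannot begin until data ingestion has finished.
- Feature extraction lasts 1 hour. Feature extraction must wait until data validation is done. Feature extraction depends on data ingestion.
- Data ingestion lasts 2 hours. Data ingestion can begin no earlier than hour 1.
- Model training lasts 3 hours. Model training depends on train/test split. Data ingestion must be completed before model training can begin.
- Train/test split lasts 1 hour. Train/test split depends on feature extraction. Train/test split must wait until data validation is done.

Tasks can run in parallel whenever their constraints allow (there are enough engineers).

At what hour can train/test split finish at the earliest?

13

After its own release at hour 1, data ingestion can start at hour 1 and finishes at hour 3.
Data validation waits on data ingestion (finishes hour 3), so it starts at hour 3 and finishes at 3 + 8 = hour 11.
For feature extraction: data validation (finishes hour 11); data ingestion (finishes hour 3). Taking the maximum gives a start of hour 11, and it finishes at 11 + 1 = hour 12.
Train/test split needs all of feature extraction (finishes hour 12); data validation (finishes hour 11). That puts its earliest start at hour 12; it finishes at 12 + 1 = hour 13.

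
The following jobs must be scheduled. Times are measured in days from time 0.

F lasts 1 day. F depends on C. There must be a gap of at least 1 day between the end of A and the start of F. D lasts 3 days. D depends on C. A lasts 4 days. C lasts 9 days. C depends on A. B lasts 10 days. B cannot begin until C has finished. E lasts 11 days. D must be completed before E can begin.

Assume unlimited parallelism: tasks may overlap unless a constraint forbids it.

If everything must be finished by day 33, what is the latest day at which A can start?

Nothing follows B; the deadline of day 33 is its only limit. It must start by 33 − 10 = day 23.
Nothing follows E; the deadline of day 33 is its only limit. It must start by 33 − 11 = day 22.
Since E (must start by day 22) depends on it, D must finish by day 22. Backing off its 3-day duration gives a latest start of day 19.
To finish by day 33, F (duration 1) must start no later than day 32.
For C: B (must start by day 23); D (must start by day 19); F (must start by day 32). The most restrictive is day 19; with a 9-day duration, C must start by day 10.
A feeds C (must start by day 10); F (must start by day 32, minus 1-day gap → day 31). Taking the minimum, A must finish by day 10 and start by 10 − 4 = day 6.

6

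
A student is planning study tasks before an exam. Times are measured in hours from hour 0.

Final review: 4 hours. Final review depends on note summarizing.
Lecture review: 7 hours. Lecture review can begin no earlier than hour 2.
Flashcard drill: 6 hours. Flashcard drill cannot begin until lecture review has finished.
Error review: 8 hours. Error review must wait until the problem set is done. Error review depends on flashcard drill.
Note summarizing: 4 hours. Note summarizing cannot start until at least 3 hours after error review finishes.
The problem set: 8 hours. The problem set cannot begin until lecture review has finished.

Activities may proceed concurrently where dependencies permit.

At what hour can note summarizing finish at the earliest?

After its own release at hour 2, lecture review can start at hour 2 and finishes at hour 9.
After lecture review (finishes hour 9), flashcard drill can start at hour 9 and finishes at hour 15.
The problem set cannot begin until lecture review (finishes hour 9). It runs from hour 9 to 9 + 8 = hour 17.
Error review needs all of the problem set (finishes hour 17); flashcard drill (finishes hour 15). That puts its earliest start at hour 17; it finishes at 17 + 8 = hour 25.
Note summarizing waits on error review (finishes hour 25, plus 3-hour gap → hour 28), so it starts at hour 28 and finishes at 28 + 4 = hour 32.

32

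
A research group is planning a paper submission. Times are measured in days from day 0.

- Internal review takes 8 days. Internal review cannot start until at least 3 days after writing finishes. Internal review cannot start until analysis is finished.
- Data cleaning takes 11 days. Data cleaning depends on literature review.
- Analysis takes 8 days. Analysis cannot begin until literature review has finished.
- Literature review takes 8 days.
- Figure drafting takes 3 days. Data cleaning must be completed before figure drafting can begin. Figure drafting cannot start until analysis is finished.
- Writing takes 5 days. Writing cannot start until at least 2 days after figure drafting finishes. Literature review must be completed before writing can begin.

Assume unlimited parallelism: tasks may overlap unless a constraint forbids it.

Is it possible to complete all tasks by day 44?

Yes

Literature review can start immediately at day 0; it finishes at day 8.
Analysis cannot begin until literature review (finishes day 8). It runs from day 8 to 8 + 8 = day 16.
Data cleaning cannot begin until literature review (finishes day 8). It runs from day 8 to 8 + 11 = day 19.
For figure drafting: data cleaning (finishes day 19); analysis (finishes day 16). Taking the maximum gives a start of day 19, and it finishes at 19 + 3 = day 22.
For writing: figure drafting (finishes day 22, plus 2-day gap → day 24); literature review (finishes day 8). Taking the maximum gives a start of day 24, and it finishes at 24 + 5 = day 29.
For internal review: writing (finishes day 29, plus 3-day gap → day 32); analysis (finishes day 16). Taking the maximum gives a start of day 32, and it finishes at 32 + 8 = day 40.
Every task is finished by day 40, which is no later than the deadline of 44, so the schedule is feasible.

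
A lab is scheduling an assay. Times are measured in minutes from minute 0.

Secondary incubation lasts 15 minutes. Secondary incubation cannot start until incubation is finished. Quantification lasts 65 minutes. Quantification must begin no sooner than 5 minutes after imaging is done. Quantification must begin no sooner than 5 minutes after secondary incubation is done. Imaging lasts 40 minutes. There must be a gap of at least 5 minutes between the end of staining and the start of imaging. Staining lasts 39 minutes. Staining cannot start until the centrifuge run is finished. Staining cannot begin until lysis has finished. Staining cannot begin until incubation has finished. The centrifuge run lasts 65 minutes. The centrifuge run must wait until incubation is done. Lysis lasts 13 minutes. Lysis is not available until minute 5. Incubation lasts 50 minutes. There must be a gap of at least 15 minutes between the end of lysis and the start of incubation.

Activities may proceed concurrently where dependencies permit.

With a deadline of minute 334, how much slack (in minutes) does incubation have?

Lysis waits on its own release at minute 5, so it starts at minute 5 and finishes at 5 + 13 = minute 18.
Incubation waits on lysis (finishes minute 18, plus 15-minute gap → minute 33), so it starts at minute 33 and finishes at 33 + 50 = minute 83.

Working backward from the deadline:
Quantification must finish by minute 334; it takes 65 minutes, so it must start by 334 − 65 = minute 269.
Imaging must finish before quantification (must start by minute 269, minus 5-minute gap → minute 264). With a 40-minute duration, imaging must start by 264 − 40 = minute 224.
Staining must finish before imaging (must start by minute 224, minus 5-minute gap → minute 219). With a 39-minute duration, staining must start by 219 − 39 = minute 180.
Since staining (must start by minute 180) depends on it, the centrifuge run must finish by minute 180. Backing off its 65-minute duration gives a latest start of minute 115.
Since quantification (must start by minute 269, minus 5-minute gap → minute 264) depends on it, secondary incubation must finish by minute 264. Backing off its 15-minute duration gives a latest start of minute 249.
Incubation feeds the centrifuge run (must start by minute 115); staining (must start by minute 180); secondary incubation (must start by minute 249). Taking the minimum, incubation must finish by minute 115 and start by 115 − 50 = minute 65.
So incubation can start as early as minute 33 and as late as minute 65, giving 65 − 33 = 32 minutes of slack.

32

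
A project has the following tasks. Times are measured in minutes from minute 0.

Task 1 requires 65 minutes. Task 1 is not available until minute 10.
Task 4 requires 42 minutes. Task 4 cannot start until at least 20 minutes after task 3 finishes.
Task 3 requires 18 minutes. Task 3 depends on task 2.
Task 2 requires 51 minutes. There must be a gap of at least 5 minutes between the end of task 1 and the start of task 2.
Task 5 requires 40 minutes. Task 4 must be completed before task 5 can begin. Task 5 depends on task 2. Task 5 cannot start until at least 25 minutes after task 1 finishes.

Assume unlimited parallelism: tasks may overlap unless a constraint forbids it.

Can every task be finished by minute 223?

After its own release at minute 10, task 1 can start at minute 10 and finishes at minute 75.
After task 1 (finishes minute 75, plus 5-minute gap → minute 80), task 2 can start at minute 80 and finishes at minute 131.
After task 2 (finishes minute 131), task 3 can start at minute 131 and finishes at minute 149.
Task 4 waits on task 3 (finishes minute 149, plus 20-minute gap → minute 169), so it starts at minute 169 and finishes at 169 + 42 = minute 211.
Task 5 cannot start until task 4 (finishes minute 211); task 2 (finishes minute 131); task 1 (finishes minute 75, plus 25-minute gap → minute 100). The controlling bound is minute 211, so task 5 finishes at 211 + 40 = minute 251.
The earliest everything can be done is minute 251, which is after the deadline of 223, so it is not possible.

No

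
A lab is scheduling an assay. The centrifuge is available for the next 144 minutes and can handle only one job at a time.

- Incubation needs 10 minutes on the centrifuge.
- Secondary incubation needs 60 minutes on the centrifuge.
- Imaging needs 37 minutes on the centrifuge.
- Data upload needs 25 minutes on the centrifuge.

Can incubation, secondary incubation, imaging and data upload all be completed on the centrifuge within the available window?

Yes

Running back to back, the jobs need 10 + 60 + 37 + 25 = 132 minutes on the centrifuge.
Since 132 ≤ 144, they fit within the window.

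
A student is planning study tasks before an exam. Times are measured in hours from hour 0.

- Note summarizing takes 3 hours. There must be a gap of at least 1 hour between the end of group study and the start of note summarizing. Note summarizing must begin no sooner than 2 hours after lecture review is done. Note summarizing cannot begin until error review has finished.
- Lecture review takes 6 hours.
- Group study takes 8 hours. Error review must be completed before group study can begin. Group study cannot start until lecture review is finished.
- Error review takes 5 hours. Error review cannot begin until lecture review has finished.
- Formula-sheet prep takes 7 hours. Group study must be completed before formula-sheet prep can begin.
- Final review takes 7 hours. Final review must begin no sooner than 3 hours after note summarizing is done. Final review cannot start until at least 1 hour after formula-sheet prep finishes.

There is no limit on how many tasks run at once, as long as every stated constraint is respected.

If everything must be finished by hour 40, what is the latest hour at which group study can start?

17

To finish by hour 40, final review (duration 7) must start no later than hour 33.
Note summarizing must finish before final review (must start by hour 33, minus 3-hour gap → hour 30). With a 3-hour duration, note summarizing must start by 30 − 3 = hour 27.
Formula-sheet prep must finish before final review (must start by hour 33, minus 1-hour gap → hour 32). With a 7-hour duration, formula-sheet prep must start by 32 − 7 = hour 25.
Group study feeds note summarizing (must start by hour 27, minus 1-hour gap → hour 26); formula-sheet prep (must start by hour 25). Taking the minimum, group study must finish by hour 25 and start by 25 − 8 = hour 17.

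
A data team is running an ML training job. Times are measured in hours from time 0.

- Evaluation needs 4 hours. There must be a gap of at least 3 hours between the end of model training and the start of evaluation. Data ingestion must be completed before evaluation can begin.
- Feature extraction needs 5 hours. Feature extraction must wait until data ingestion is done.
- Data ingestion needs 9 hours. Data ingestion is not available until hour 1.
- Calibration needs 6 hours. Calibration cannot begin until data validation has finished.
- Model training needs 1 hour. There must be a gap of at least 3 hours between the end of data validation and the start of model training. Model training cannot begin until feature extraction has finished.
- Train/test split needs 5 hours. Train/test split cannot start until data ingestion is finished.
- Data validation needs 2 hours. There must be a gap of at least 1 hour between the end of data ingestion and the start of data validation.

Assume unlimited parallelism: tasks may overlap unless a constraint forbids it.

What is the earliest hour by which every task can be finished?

24

After its own release at hour 1, data ingestion can start at hour 1 and finishes at hour 10.
After data ingestion (finishes hour 10), train/test split can start at hour 10 and finishes at hour 15.
Feature extraction waits on data ingestion (finishes hour 10), so it starts at hour 10 and finishes at 10 + 5 = hour 15.
Data validation waits on data ingestion (finishes hour 10, plus 1-hour gap → hour 11), so it starts at hour 11 and finishes at 11 + 2 = hour 13.
Calibration cannot begin until data validation (finishes hour 13). It runs from hour 13 to 13 + 6 = hour 19.
Model training has to wait for data validation (finishes hour 13, plus 3-hour gap → hour 16); feature extraction (finishes hour 15). The latest of these is hour 16, so model training runs hour 16 to 16 + 1 = hour 17.
Evaluation cannot start until model training (finishes hour 17, plus 3-hour gap → hour 20); data ingestion (finishes hour 10). The controlling bound is hour 20, so evaluation finishes at 20 + 4 = hour 24.
All tasks are finished once the last one completes. Finish times: Data ingestion at 10, Data validation at 13, Feature extraction at 15, Train/test split at 15, Model training at 17, Evaluation at 24, Calibration at 19. The latest is hour 24.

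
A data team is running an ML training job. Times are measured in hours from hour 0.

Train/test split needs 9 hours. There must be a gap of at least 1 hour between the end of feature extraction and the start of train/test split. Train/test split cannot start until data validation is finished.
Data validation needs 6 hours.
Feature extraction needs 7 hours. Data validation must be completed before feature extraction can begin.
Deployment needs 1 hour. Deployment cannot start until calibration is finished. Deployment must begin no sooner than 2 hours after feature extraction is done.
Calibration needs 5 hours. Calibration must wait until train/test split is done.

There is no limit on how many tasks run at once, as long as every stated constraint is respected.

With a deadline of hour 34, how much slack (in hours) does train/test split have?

5

Data validation has no prerequisites, so it starts at hour 0 and finishes at hour 6.
Feature extraction waits on data validation (finishes hour 6), so it starts at hour 6 and finishes at 6 + 7 = hour 13.
Train/test split has to wait for feature extraction (finishes hour 13, plus 1-hour gap → hour 14); data validation (finishes hour 6). The latest of these is hour 14, so train/test split runs hour 14 to 14 + 9 = hour 23.

Working backward from the deadline:
Deployment must finish by hour 34; it takes 1 hour, so it must start by 34 − 1 = hour 33.
Since deployment (must start by hour 33) depends on it, calibration must finish by hour 33. Backing off its 5-hour duration gives a latest start of hour 28.
Train/test split has to be done before calibration (must start by hour 28). That means finishing by hour 28, i.e. starting by 28 − 9 = hour 19.
So train/test split can start as early as hour 14 and as late as hour 19, giving 19 − 14 = 5 hours of slack.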